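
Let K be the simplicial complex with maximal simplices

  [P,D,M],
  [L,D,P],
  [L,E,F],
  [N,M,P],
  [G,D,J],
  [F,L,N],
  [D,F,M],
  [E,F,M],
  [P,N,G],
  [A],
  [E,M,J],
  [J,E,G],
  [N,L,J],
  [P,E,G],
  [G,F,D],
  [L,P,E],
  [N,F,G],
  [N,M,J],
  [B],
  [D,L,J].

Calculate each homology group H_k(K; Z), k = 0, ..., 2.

H_0 ≅ Z^3,  H_1 ≅ Z^2,  H_2 ≅ Z.

Take the total order A < B < D < E < F < G < J < L < M < N < P on the vertex set. Then K (dimension 2) consists of the simplices:

  0-simplices (11): A, B, D, E, F, G, J, L, M, N, P
  1-simplices (27): DF, DG, DJ, DL, DM, DP, EF, EG, EJ, EL, EM, EP, FG, FL, FM, FN, GJ, GN, GP, JL, JM, JN, LN, LP, MN, MP, NP
  2-simplices (18): DFG, DFM, DGJ, DJL, DLP, DMP, EFL, EFM, EGJ, EGP, EJM, ELP, FGN, FLN, GNP, JLN, JMN, MNP

giving chain groups C_0 ≅ Z^11, C_1 ≅ Z^27, C_2 ≅ Z^18.

Boundary ∂_1: C_1 → C_0 sends each edge [p,q] (with p < q) to q − p. For instance
  ∂GP = P − G.
This gives a 11×27 integer matrix of rank 8; reducing to Smith normal form yields diagonal entries (1,1,1,1,1,1,1,1).

Boundary ∂_2: C_2 → C_1 maps a triangle to the signed sum of its edges. For instance
  ∂DFM = FM − DM + DF,
  ∂EFM = FM − EM + EF.
The resulting 27×18 matrix has rank 17, and its Smith normal form has invariant factors (1,1,1,1,1,1,1,1,1,1,1,1,1,1,1,1,1).

Computing H_k = (kernel of ∂_k) / (image of ∂_{k+1}):

  H_0: rank C_0 − rank ∂_1 = 11 − 8 = 3, and the invariant factors of ∂_1 are all 1, so H_0 ≅ Z^3.
  H_1: rank ker ∂_1 − rank ∂_2 = (27 − 8) − 17 = 2, and the invariant factors of ∂_2 are all 1, so H_1 ≅ Z^2.
  H_2: rank ker ∂_2 − rank ∂_3 = (18 − 17) − 0 = 1, and there is no ∂_3, so H_2 ≅ Z.

(K is a triangulation of the disjoint union of the torus T^2 and a set of 2 points.)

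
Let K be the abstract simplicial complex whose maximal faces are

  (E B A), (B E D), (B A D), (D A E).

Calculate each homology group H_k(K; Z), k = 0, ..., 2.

Fix the vertex order A < B < D < E and write every simplex with vertices in increasing order. Then dim K = 2 and the simplices of K are:

  0-simplices (4): A, B, D, E
  1-simplices (6): AB, AD, AE, BD, BE, DE
  2-simplices (4): ABD, ABE, ADE, BDE

Hence C_0 ≅ Z^4, C_1 ≅ Z^6, C_2 ≅ Z^4.

∂_1: C_1 → C_0 maps an edge to its endpoints' difference, ∂[p,q] = q − p.
This gives a 4×6 integer matrix of rank 3; reducing to Smith normal form yields diagonal entries (1,1,1).

The boundary map ∂_2: C_2 → C_1 acts by ∂[p,q,r] = [q,r] − [p,r] + [p,q]. For instance
  ∂ABD = BD − AD + AB,
  ∂BDE = DE − BE + BD.
This gives a 6×4 integer matrix of rank 3; reducing to Smith normal form yields diagonal entries (1,1,1).

From H_k ≅ ker(∂_k) / im(∂_{k+1}) we obtain:

  H_0: rank C_0 − rank ∂_1 = 4 − 3 = 1, and the invariant factors of ∂_1 are all 1, so H_0 = Z.
  H_1: rank ker ∂_1 − rank ∂_2 = (6 − 3) − 3 = 0, and the invariant factors of ∂_2 are all 1, so H_1 = 0.
  H_2: rank ker ∂_2 − rank ∂_3 = (4 − 3) − 0 = 1, and there is no ∂_3, so H_2 = Z.

H_0 ≅ Z,  H_1 = 0,  H_2 ≅ Z.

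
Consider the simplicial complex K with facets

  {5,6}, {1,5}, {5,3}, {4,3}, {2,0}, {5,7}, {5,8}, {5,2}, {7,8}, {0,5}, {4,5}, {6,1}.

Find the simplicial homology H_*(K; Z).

H_0 = Z,  H_1 = Z^4.

K has 9 vertices, 12 edges.
rank ∂_0 = 0, rank ∂_1 = 8 ⇒ b_0 = 9 − 0 − 8 = 1; all invariant factors of ∂_1 are 1 so no torsion. So H_0 = Z.
rank ∂_1 = 8, rank ∂_2 = 0 ⇒ b_1 = 12 − 8 − 0 = 4. So H_1 = Z^4.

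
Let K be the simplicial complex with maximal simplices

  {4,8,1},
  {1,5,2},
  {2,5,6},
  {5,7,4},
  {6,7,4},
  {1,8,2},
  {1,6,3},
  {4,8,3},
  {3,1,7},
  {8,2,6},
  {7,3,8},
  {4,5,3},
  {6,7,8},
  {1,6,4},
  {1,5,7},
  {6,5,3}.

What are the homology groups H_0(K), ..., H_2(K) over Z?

H_0 = Z,  H_1 = Z^2,  H_2 = Z.

Order the vertices as 1 < 2 < 3 < 4 < 5 < 6 < 7 < 8. Listing each simplex with vertices in this order, K has dimension 2 with simplices:

  0-simplices (8): [1], [2], [3], [4], [5], [6], [7], [8]
  1-simplices (24): (24 of them)
  2-simplices (16): [1,2,5], [1,2,8], [1,3,6], [1,3,7], [1,4,6], [1,4,8], [1,5,7], [2,5,6], [2,6,8], [3,4,5], [3,4,8], [3,5,6], [3,7,8], [4,5,7], [4,6,7], [6,7,8]

giving chain groups C_0 ≅ Z^8, C_1 ≅ Z^24, C_2 ≅ Z^16.

∂_1: C_1 → C_0 sends each edge [p,q] (with p < q) to q − p. For instance
  ∂[3,7] = [7] − [3].
This gives a 8×24 integer matrix of rank 7; reducing to Smith normal form yields diagonal entries (1,1,1,1,1,1,1).

The boundary map ∂_2: C_2 → C_1 acts by ∂[p,q,r] = [q,r] − [p,r] + [p,q]. For instance
  ∂[3,5,6] = [5,6] − [3,6] + [3,5],
  ∂[1,3,6] = [3,6] − [1,6] + [1,3].
This gives a 24×16 integer matrix of rank 15; reducing to Smith normal form yields diagonal entries (1,1,1,1,1,1,1,1,1,1,1,1,1,1,1).

Reading off H_k = ker ∂_k / im ∂_{k+1}:

  H_0: rank C_0 − rank ∂_1 = 8 − 7 = 1, and the invariant factors of ∂_1 are all 1, so H_0 = Z.
  H_1: rank ker ∂_1 − rank ∂_2 = (24 − 7) − 15 = 2, and the invariant factors of ∂_2 are all 1, so H_1 = Z^2.
  H_2: rank ker ∂_2 − rank ∂_3 = (16 − 15) − 0 = 1, and there is no ∂_3, so H_2 = Z.

As a check, the Euler characteristic is 8 − 24 + 16 = 0, which agrees with 1 − 2 + 1 = 0.
(K is a triangulation of the torus T^2.)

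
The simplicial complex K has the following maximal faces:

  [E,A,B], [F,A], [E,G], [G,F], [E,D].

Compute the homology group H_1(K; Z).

H_1 = Z.

Fix the vertex order A < B < D < E < F < G and write every simplex with vertices in increasing order. Then dim K = 2 and the simplices of K are:

  0-simplices (6): A, B, D, E, F, G
  1-simplices (7): AB, AE, AF, BE, DE, EG, FG
  2-simplices (1): ABE

Hence C_0 ≅ Z^6, C_1 ≅ Z^7, C_2 ≅ Z^1.

The boundary map ∂_1: C_1 → C_0 is given by ∂[p,q] = [q] − [p]. For instance
  ∂AF = F − A.
As a 6×7 matrix over Z this has rank 5, with invariant factors (1,1,1,1,1).

The boundary map ∂_2: C_2 → C_1 sends each 2-simplex [p,q,r] to [q,r] − [p,r] + [p,q]. For instance
  ∂ABE = BE − AE + AB.
The resulting 7×1 matrix has rank 1, and its Smith normal form has invariant factors (1).

Computing H_k = (kernel of ∂_k) / (image of ∂_{k+1}):

  H_1: rank ker ∂_1 − rank ∂_2 = (7 − 5) − 1 = 1, and the invariant factors of ∂_2 are all 1, so H_1 ≅ Z.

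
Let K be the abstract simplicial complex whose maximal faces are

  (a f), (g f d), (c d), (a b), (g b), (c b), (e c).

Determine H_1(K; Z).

H_1 = Z^2.

Fix the vertex order a < b < c < d < e < f < g and write every simplex with vertices in increasing order. Then dim K = 2 and the simplices of K are:

  0-simplices (7): a, b, c, d, e, f, g
  1-simplices (9): ab, af, bc, bg, cd, ce, df, dg, fg
  2-simplices (1): dfg

so the chain groups are C_0 ≅ Z^7, C_1 ≅ Z^9, C_2 ≅ Z^1.

The boundary map ∂_1: C_1 → C_0 is given by ∂[p,q] = [q] − [p]. For instance
  ∂af = f − a.
This gives a 7×9 integer matrix of rank 6; reducing to Smith normal form yields diagonal entries (1,1,1,1,1,1).

Boundary ∂_2: C_2 → C_1 maps a triangle to the signed sum of its edges. For instance
  ∂dfg = fg − dg + df.
This gives a 9×1 integer matrix of rank 1; reducing to Smith normal form yields diagonal entries (1).

Now H_k = ker ∂_k / im ∂_{k+1}, so:

  H_1: rank ker ∂_1 − rank ∂_2 = (9 − 6) − 1 = 2, and the invariant factors of ∂_2 are all 1, so H_1 = Z^2.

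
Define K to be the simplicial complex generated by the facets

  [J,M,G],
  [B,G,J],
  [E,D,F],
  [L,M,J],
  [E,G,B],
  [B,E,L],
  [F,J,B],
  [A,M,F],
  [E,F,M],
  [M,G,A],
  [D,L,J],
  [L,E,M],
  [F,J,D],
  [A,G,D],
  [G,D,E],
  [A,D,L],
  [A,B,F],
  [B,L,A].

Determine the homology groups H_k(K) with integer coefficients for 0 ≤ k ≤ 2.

Fix the vertex order A < B < D < E < F < G < J < L < M and write every simplex with vertices in increasing order. Then dim K = 2 and the simplices of K are:

  0-simplices (9): A, B, D, E, F, G, J, L, M
  1-simplices (27): AB, AD, AF, AG, AL, AM, BE, BF, BG, BJ, BL, DE, DF, DG, DJ, DL, EF, EG, EL, EM, FJ, FM, GJ, GM, JL, JM, LM
  2-simplices (18): ABF, ABL, ADG, ADL, AFM, AGM, BEG, BEL, BFJ, BGJ, DEF, DEG, DFJ, DJL, EFM, ELM, GJM, JLM

Hence C_0 ≅ Z^9, C_1 ≅ Z^27, C_2 ≅ Z^18.

∂_1: C_1 → C_0 sends each edge [p,q] (with p < q) to q − p. For instance
  ∂AM = M − A.
As a 9×27 matrix over Z this has rank 8, with invariant factors (1,1,1,1,1,1,1,1).

Boundary ∂_2: C_2 → C_1 sends each 2-simplex [p,q,r] to [q,r] − [p,r] + [p,q]. For instance
  ∂BFJ = FJ − BJ + BF,
  ∂DEF = EF − DF + DE.
The 27×18 boundary matrix has rank 17 and Smith normal form diag(1,1,1,1,1,1,1,1,1,1,1,1,1,1,1,1,1).

Computing H_k = (kernel of ∂_k) / (image of ∂_{k+1}):

  H_0: rank C_0 − rank ∂_1 = 9 − 8 = 1, and the invariant factors of ∂_1 are all 1, so H_0 = Z.
  H_1: rank ker ∂_1 − rank ∂_2 = (27 − 8) − 17 = 2, and the invariant factors of ∂_2 are all 1, so H_1 = Z^2.
  H_2: rank ker ∂_2 − rank ∂_3 = (18 − 17) − 0 = 1, and there is no ∂_3, so H_2 = Z.

As a check, the Euler characteristic is 9 − 27 + 18 = 0, which agrees with 1 − 2 + 1 = 0.
(K is a triangulation of the torus T^2.)

H_0 = Z,  H_1 = Z^2,  H_2 = Z.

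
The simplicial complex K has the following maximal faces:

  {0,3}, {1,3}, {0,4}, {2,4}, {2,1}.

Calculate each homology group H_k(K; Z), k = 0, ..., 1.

K has 5 vertices, 5 edges.
rank ∂_0 = 0, rank ∂_1 = 4 ⇒ b_0 = 5 − 0 − 4 = 1; all invariant factors of ∂_1 are 1 so no torsion. So H_0 ≅ Z.
rank ∂_1 = 4, rank ∂_2 = 0 ⇒ b_1 = 5 − 4 − 0 = 1. So H_1 ≅ Z.

H_0 ≅ Z,  H_1 ≅ Z.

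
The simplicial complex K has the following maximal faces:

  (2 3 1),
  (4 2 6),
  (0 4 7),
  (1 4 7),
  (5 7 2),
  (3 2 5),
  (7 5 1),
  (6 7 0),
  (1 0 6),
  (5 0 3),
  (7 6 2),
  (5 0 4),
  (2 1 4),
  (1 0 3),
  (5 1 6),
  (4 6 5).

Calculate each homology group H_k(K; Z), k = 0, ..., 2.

H_0 = Z,  H_1 = Z^2,  H_2 = Z.

Order the vertices as 0 < 1 < 2 < 3 < 4 < 5 < 6 < 7. Listing each simplex with vertices in this order, K has dimension 2 with simplices:

  0-simplices (8): [0], [1], [2], [3], [4], [5], [6], [7]
  1-simplices (24): (24 of them)
  2-simplices (16): [0,1,3], [0,1,6], [0,3,5], [0,4,5], [0,4,7], [0,6,7], [1,2,3], [1,2,4], [1,4,7], [1,5,6], [1,5,7], [2,3,5], [2,4,6], [2,5,7], [2,6,7], [4,5,6]

giving chain groups C_0 ≅ Z^8, C_1 ≅ Z^24, C_2 ≅ Z^16.

Boundary ∂_1: C_1 → C_0 is given by ∂[p,q] = [q] − [p].
The resulting 8×24 matrix has rank 7, and its Smith normal form has invariant factors (1,1,1,1,1,1,1).

Boundary ∂_2: C_2 → C_1 sends each 2-simplex [p,q,r] to [q,r] − [p,r] + [p,q]. For instance
  ∂[2,5,7] = [5,7] − [2,7] + [2,5],
  ∂[1,5,7] = [5,7] − [1,7] + [1,5].
As a 24×16 matrix over Z this has rank 15, with invariant factors (1,1,1,1,1,1,1,1,1,1,1,1,1,1,1).

Computing H_k = (kernel of ∂_k) / (image of ∂_{k+1}):

  H_0: rank C_0 − rank ∂_1 = 8 − 7 = 1, and the invariant factors of ∂_1 are all 1, so H_0 ≅ Z.
  H_1: rank ker ∂_1 − rank ∂_2 = (24 − 7) − 15 = 2, and the invariant factors of ∂_2 are all 1, so H_1 ≅ Z^2.
  H_2: rank ker ∂_2 − rank ∂_3 = (16 − 15) − 0 = 1, and there is no ∂_3, so H_2 ≅ Z.

As a check, the Euler characteristic is 8 − 24 + 16 = 0, which agrees with 1 − 2 + 1 = 0.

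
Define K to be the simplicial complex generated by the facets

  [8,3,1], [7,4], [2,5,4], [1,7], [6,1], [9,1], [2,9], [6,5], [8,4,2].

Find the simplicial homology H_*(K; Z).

H_0 ≅ Z,  H_1 ≅ Z^3,  H_2 = 0.

We work with the vertex ordering 1 < 2 < 3 < 4 < 5 < 6 < 7 < 8 < 9. The simplices of K, each written with vertices in increasing order, are:

  0-simplices (9): [1], [2], [3], [4], [5], [6], [7], [8], [9]
  1-simplices (14): [1,3], [1,6], [1,7], [1,8], [1,9], [2,4], [2,5], [2,8], [2,9], [3,8], [4,5], [4,7], [4,8], [5,6]
  2-simplices (3): [1,3,8], [2,4,5], [2,4,8]

Hence C_0 ≅ Z^9, C_1 ≅ Z^14, C_2 ≅ Z^3.

Boundary ∂_1: C_1 → C_0 sends each edge [p,q] (with p < q) to q − p. For instance
  ∂[2,9] = [9] − [2].
The 9×14 boundary matrix has rank 8 and Smith normal form diag(1,1,1,1,1,1,1,1).

The boundary map ∂_2: C_2 → C_1 maps a triangle to the signed sum of its edges. For instance
  ∂[2,4,5] = [4,5] − [2,5] + [2,4],
  ∂[2,4,8] = [4,8] − [2,8] + [2,4].
This gives a 14×3 integer matrix of rank 3; reducing to Smith normal form yields diagonal entries (1,1,1).

Now H_k = ker ∂_k / im ∂_{k+1}, so:

  H_0: rank C_0 − rank ∂_1 = 9 − 8 = 1, and the invariant factors of ∂_1 are all 1, so H_0 = Z.
  H_1: rank ker ∂_1 − rank ∂_2 = (14 − 8) − 3 = 3, and the invariant factors of ∂_2 are all 1, so H_1 = Z^3.
  H_2: rank ker ∂_2 − rank ∂_3 = (3 − 3) − 0 = 0, and there is no ∂_3, so H_2 = 0.

As a check, the Euler characteristic is 9 − 14 + 3 = -2, which agrees with 1 − 3 + 0 = -2.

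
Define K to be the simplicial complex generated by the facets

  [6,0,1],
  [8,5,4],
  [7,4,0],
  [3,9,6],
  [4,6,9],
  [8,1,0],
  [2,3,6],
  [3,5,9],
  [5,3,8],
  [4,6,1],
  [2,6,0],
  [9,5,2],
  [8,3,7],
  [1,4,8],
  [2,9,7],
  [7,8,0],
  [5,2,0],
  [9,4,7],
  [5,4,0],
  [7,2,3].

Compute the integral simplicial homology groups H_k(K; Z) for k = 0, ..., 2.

H_0 = Z,  H_1 = Z ⊕ Z/2Z,  H_2 = 0.

Order the vertices as 0 < 1 < 2 < 3 < 4 < 5 < 6 < 7 < 8 < 9. Listing each simplex with vertices in this order, K has dimension 2 with simplices:

  0-simplices (10): [0], [1], [2], [3], [4], [5], [6], [7], [8], [9]
  1-simplices (30): (30 of them)
  2-simplices (20): (20 of them)

Hence C_0 ≅ Z^10, C_1 ≅ Z^30, C_2 ≅ Z^20.

∂_1: C_1 → C_0 sends each edge [p,q] (with p < q) to q − p.
As a 10×30 matrix over Z this has rank 9, with invariant factors (1,1,1,1,1,1,1,1,1).

∂_2: C_2 → C_1 acts by ∂[p,q,r] = [q,r] − [p,r] + [p,q]. For instance
  ∂[4,5,8] = [5,8] − [4,8] + [4,5],
  ∂[0,4,7] = [4,7] − [0,7] + [0,4].
The 30×20 boundary matrix has rank 20 and Smith normal form diag(1,1,1,1,1,1,1,1,1,1,1,1,1,1,1,1,1,1,1,2).

From H_k ≅ ker(∂_k) / im(∂_{k+1}) we obtain:

  H_0: rank C_0 − rank ∂_1 = 10 − 9 = 1, and the invariant factors of ∂_1 are all 1, so H_0 = Z.
  H_1: rank ker ∂_1 − rank ∂_2 = (30 − 9) − 20 = 1, and ∂_2 has invariant factor 2 > 1, so H_1 = Z ⊕ Z/2Z.
  H_2: rank ker ∂_2 − rank ∂_3 = (20 − 20) − 0 = 0, and there is no ∂_3, so H_2 = 0.

As a check, the Euler characteristic is 10 − 30 + 20 = 0, which agrees with 1 − 1 + 0 = 0.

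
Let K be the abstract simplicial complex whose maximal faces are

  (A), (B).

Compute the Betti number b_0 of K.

Fix the vertex order A < B and write every simplex with vertices in increasing order. Then dim K = 0 and the simplices of K are:

  0-simplices (2): A, B

so the chain groups are C_0 ≅ Z^2.

Now H_k = ker ∂_k / im ∂_{k+1}, so:

  H_0: rank C_0 − rank ∂_1 = 2 − 0 = 2, and there is no ∂_1, so H_0 = Z^2.

Hence the Betti numbers are b_0 = 2.

b_0 = 2.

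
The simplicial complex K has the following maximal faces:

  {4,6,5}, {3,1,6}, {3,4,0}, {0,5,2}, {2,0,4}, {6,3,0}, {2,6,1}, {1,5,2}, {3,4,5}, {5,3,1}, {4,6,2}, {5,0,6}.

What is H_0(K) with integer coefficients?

H_0 = Z.

K has 7 vertices, 18 edges, 12 triangles.
rank ∂_0 = 0, rank ∂_1 = 6 ⇒ b_0 = 7 − 0 − 6 = 1; all invariant factors of ∂_1 are 1 so no torsion. So H_0 ≅ Z.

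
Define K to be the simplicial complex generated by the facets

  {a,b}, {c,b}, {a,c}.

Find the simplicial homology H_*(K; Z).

H_0 ≅ Z,  H_1 ≅ Z.

K has 3 vertices, 3 edges.
rank ∂_0 = 0, rank ∂_1 = 2 ⇒ b_0 = 3 − 0 − 2 = 1; all invariant factors of ∂_1 are 1 so no torsion. So H_0 = Z.
rank ∂_1 = 2, rank ∂_2 = 0 ⇒ b_1 = 3 − 2 − 0 = 1. So H_1 = Z.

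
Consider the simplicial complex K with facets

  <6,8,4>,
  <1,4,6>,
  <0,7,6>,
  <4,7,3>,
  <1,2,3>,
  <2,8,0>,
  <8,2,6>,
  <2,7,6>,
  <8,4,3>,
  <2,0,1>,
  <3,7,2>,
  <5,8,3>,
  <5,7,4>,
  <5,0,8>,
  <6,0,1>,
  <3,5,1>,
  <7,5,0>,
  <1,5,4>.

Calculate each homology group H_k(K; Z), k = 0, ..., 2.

H_0 ≅ Z,  H_1 ≅ Z ⊕ Z/2,  H_2 = 0.

Order the vertices as 0 < 1 < 2 < 3 < 4 < 5 < 6 < 7 < 8. Listing each simplex with vertices in this order, K has dimension 2 with simplices:

  0-simplices (9): [0], [1], [2], [3], [4], [5], [6], [7], [8]
  1-simplices (27): (27 of them)
  2-simplices (18): [0,1,2], [0,1,6], [0,2,8], [0,5,7], [0,5,8], [0,6,7], [1,2,3], [1,3,5], [1,4,5], [1,4,6], [2,3,7], [2,6,7], [2,6,8], [3,4,7], [3,4,8], [3,5,8], [4,5,7], [4,6,8]

Hence C_0 ≅ Z^9, C_1 ≅ Z^27, C_2 ≅ Z^18.

The boundary map ∂_1: C_1 → C_0 maps an edge to its endpoints' difference, ∂[p,q] = q − p. For instance
  ∂[4,6] = [6] − [4].
The resulting 9×27 matrix has rank 8, and its Smith normal form has invariant factors (1,1,1,1,1,1,1,1).

Boundary ∂_2: C_2 → C_1 sends each 2-simplex [p,q,r] to [q,r] − [p,r] + [p,q]. For instance
  ∂[4,5,7] = [5,7] − [4,7] + [4,5],
  ∂[3,5,8] = [5,8] − [3,8] + [3,5].
The 27×18 boundary matrix has rank 18 and Smith normal form diag(1,1,1,1,1,1,1,1,1,1,1,1,1,1,1,1,1,2).

Now H_k = ker ∂_k / im ∂_{k+1}, so:

  H_0: rank C_0 − rank ∂_1 = 9 − 8 = 1, and the invariant factors of ∂_1 are all 1, so H_0 = Z.
  H_1: rank ker ∂_1 − rank ∂_2 = (27 − 8) − 18 = 1, and ∂_2 has invariant factor 2 > 1, so H_1 = Z ⊕ Z/2.
  H_2: rank ker ∂_2 − rank ∂_3 = (18 − 18) − 0 = 0, and there is no ∂_3, so H_2 = 0.

As a check, the Euler characteristic is 9 − 27 + 18 = 0, which agrees with 1 − 1 + 0 = 0.
(K is a triangulation of the Klein bottle.)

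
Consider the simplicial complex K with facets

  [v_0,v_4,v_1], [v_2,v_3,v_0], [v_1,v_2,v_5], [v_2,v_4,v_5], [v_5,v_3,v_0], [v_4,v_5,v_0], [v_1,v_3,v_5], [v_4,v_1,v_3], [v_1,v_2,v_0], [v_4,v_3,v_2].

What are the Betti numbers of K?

b_0 = 1, b_1 = 0, b_2 = 0.

Fix the vertex order v_0 < v_1 < v_2 < v_3 < v_4 < v_5 and write every simplex with vertices in increasing order. Then dim K = 2 and the simplices of K are:

  0-simplices (6): [v_0], [v_1], [v_2], [v_3], [v_4], [v_5]
  1-simplices (15): (15 of them)
  2-simplices (10): [v_0,v_1,v_2], [v_0,v_1,v_4], [v_0,v_2,v_3], [v_0,v_3,v_5], [v_0,v_4,v_5], [v_1,v_2,v_5], [v_1,v_3,v_4], [v_1,v_3,v_5], [v_2,v_3,v_4], [v_2,v_4,v_5]

giving chain groups C_0 ≅ Z^6, C_1 ≅ Z^15, C_2 ≅ Z^10.

∂_1: C_1 → C_0 sends each edge [p,q] (with p < q) to q − p. For instance
  ∂[v_1,v_5] = [v_5] − [v_1].
The resulting 6×15 matrix has rank 5, and its Smith normal form has invariant factors (1,1,1,1,1).

The boundary map ∂_2: C_2 → C_1 acts by ∂[p,q,r] = [q,r] − [p,r] + [p,q]. For instance
  ∂[v_0,v_3,v_5] = [v_3,v_5] − [v_0,v_5] + [v_0,v_3],
  ∂[v_2,v_4,v_5] = [v_4,v_5] − [v_2,v_5] + [v_2,v_4].
The resulting 15×10 matrix has rank 10, and its Smith normal form has invariant factors (1,1,1,1,1,1,1,1,1,2).

Reading off H_k = ker ∂_k / im ∂_{k+1}:

  H_0: rank C_0 − rank ∂_1 = 6 − 5 = 1, and the invariant factors of ∂_1 are all 1, so H_0 ≅ Z.
  H_1: rank ker ∂_1 − rank ∂_2 = (15 − 5) − 10 = 0, and ∂_2 has invariant factor 2 > 1, so H_1 ≅ Z/2Z.
  H_2: rank ker ∂_2 − rank ∂_3 = (10 − 10) − 0 = 0, and there is no ∂_3, so H_2 ≅ 0.

As a check, the Euler characteristic is 6 − 15 + 10 = 1, which agrees with 1 − 0 + 0 = 1.

Hence the Betti numbers are b_0 = 1, b_1 = 0, b_2 = 0.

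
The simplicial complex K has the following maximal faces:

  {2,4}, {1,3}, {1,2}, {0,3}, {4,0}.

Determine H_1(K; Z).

Fix the vertex order 0 < 1 < 2 < 3 < 4 and write every simplex with vertices in increasing order. Then dim K = 1 and the simplices of K are:

  0-simplices (5): [0], [1], [2], [3], [4]
  1-simplices (5): [0,3], [0,4], [1,2], [1,3], [2,4]

Hence C_0 ≅ Z^5, C_1 ≅ Z^5.

The boundary map ∂_1: C_1 → C_0 sends each edge [p,q] (with p < q) to q − p. For instance
  ∂[1,2] = [2] − [1].
This gives a 5×5 integer matrix of rank 4; reducing to Smith normal form yields diagonal entries (1,1,1,1).

Reading off H_k = ker ∂_k / im ∂_{k+1}:

  H_1: rank ker ∂_1 − rank ∂_2 = (5 − 4) − 0 = 1, and there is no ∂_2, so H_1 = Z.

(K is a triangulation of the circle S^1.)

H_1 ≅ Z.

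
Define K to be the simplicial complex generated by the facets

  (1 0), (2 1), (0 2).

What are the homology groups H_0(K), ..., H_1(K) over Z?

Fix the vertex order 0 < 1 < 2 and write every simplex with vertices in increasing order. Then dim K = 1 and the simplices of K are:

  0-simplices (3): [0], [1], [2]
  1-simplices (3): [0,1], [0,2], [1,2]

so the chain groups are C_0 ≅ Z^3, C_1 ≅ Z^3.

Boundary ∂_1: C_1 → C_0 sends each edge [p,q] (with p < q) to q − p. For instance
  ∂[1,2] = [2] − [1].
As a 3×3 matrix over Z this has rank 2, with invariant factors (1,1).

Now H_k = ker ∂_k / im ∂_{k+1}, so:

  H_0: rank C_0 − rank ∂_1 = 3 − 2 = 1, and the invariant factors of ∂_1 are all 1, so H_0 = Z.
  H_1: rank ker ∂_1 − rank ∂_2 = (3 − 2) − 0 = 1, and there is no ∂_2, so H_1 = Z.

As a check, the Euler characteristic is 3 − 3 = 0, which agrees with 1 − 1 = 0.

H_0 ≅ Z,  H_1 ≅ Z.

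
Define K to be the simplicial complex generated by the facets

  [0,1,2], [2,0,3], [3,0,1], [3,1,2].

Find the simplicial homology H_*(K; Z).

H_0 ≅ Z,  H_1 = 0,  H_2 ≅ Z.

Order the vertices as 0 < 1 < 2 < 3. Listing each simplex with vertices in this order, K has dimension 2 with simplices:

  0-simplices (4): [0], [1], [2], [3]
  1-simplices (6): [0,1], [0,2], [0,3], [1,2], [1,3], [2,3]
  2-simplices (4): [0,1,2], [0,1,3], [0,2,3], [1,2,3]

giving chain groups C_0 ≅ Z^4, C_1 ≅ Z^6, C_2 ≅ Z^4.

Boundary ∂_1: C_1 → C_0 sends each edge [p,q] (with p < q) to q − p. For instance
  ∂[1,3] = [3] − [1].
As a 4×6 matrix over Z this has rank 3, with invariant factors (1,1,1).

∂_2: C_2 → C_1 acts by ∂[p,q,r] = [q,r] − [p,r] + [p,q]. For instance
  ∂[0,2,3] = [2,3] − [0,3] + [0,2],
  ∂[1,2,3] = [2,3] − [1,3] + [1,2].
The resulting 6×4 matrix has rank 3, and its Smith normal form has invariant factors (1,1,1).

From H_k ≅ ker(∂_k) / im(∂_{k+1}) we obtain:

  H_0: rank C_0 − rank ∂_1 = 4 − 3 = 1, and the invariant factors of ∂_1 are all 1, so H_0 = Z.
  H_1: rank ker ∂_1 − rank ∂_2 = (6 − 3) − 3 = 0, and the invariant factors of ∂_2 are all 1, so H_1 = 0.
  H_2: rank ker ∂_2 − rank ∂_3 = (4 − 3) − 0 = 1, and there is no ∂_3, so H_2 = Z.

As a check, the Euler characteristic is 4 − 6 + 4 = 2, which agrees with 1 − 0 + 1 = 2.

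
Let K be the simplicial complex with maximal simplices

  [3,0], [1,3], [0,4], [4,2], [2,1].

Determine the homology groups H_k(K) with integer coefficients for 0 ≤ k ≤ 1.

Take the total order 0 < 1 < 2 < 3 < 4 on the vertex set. Then K (dimension 1) consists of the simplices:

  0-simplices (5): [0], [1], [2], [3], [4]
  1-simplices (5): [0,3], [0,4], [1,2], [1,3], [2,4]

giving chain groups C_0 ≅ Z^5, C_1 ≅ Z^5.

The boundary map ∂_1: C_1 → C_0 maps an edge to its endpoints' difference, ∂[p,q] = q − p.
As a 5×5 matrix over Z this has rank 4, with invariant factors (1,1,1,1).

Computing H_k = (kernel of ∂_k) / (image of ∂_{k+1}):

  H_0: rank C_0 − rank ∂_1 = 5 − 4 = 1, and the invariant factors of ∂_1 are all 1, so H_0 ≅ Z.
  H_1: rank ker ∂_1 − rank ∂_2 = (5 − 4) − 0 = 1, and there is no ∂_2, so H_1 ≅ Z.

H_0 ≅ Z,  H_1 ≅ Z.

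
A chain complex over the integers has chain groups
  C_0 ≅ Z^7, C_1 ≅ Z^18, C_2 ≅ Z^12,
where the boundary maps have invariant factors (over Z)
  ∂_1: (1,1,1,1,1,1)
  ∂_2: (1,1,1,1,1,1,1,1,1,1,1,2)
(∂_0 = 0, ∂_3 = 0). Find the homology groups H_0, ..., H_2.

H_0: b_0 = 7 − 0 − 6 = 1; torsion from ∂_1 factors > 1: none. So H_0 ≅ Z.
H_1: b_1 = 18 − 6 − 12 = 0; torsion from ∂_2 factors > 1: [2]. So H_1 ≅ Z/2Z.
H_2: b_2 = 12 − 12 − 0 = 0; torsion from ∂_3 factors > 1: none. So H_2 ≅ 0.

H_0 ≅ Z,  H_1 ≅ Z/2Z,  H_2 = 0.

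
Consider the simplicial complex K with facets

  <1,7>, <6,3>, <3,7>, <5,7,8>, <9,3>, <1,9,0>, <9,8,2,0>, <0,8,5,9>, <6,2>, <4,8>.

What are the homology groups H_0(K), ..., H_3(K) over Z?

Fix the vertex order 0 < 1 < 2 < 3 < 4 < 5 < 6 < 7 < 8 < 9 and write every simplex with vertices in increasing order. Then dim K = 3 and the simplices of K are:

  0-simplices (10): [0], [1], [2], [3], [4], [5], [6], [7], [8], [9]
  1-simplices (19): [0,1], [0,2], [0,5], [0,8], [0,9], [1,7], [1,9], [2,6], [2,8], [2,9], [3,6], [3,7], [3,9], [4,8], [5,7], [5,8], [5,9], [7,8], [8,9]
  2-simplices (9): [0,1,9], [0,2,8], [0,2,9], [0,5,8], [0,5,9], [0,8,9], [2,8,9], [5,7,8], [5,8,9]
  3-simplices (2): [0,2,8,9], [0,5,8,9]

Hence C_0 ≅ Z^10, C_1 ≅ Z^19, C_2 ≅ Z^9, C_3 ≅ Z^2.

The boundary map ∂_1: C_1 → C_0 sends each edge [p,q] (with p < q) to q − p.
The resulting 10×19 matrix has rank 9, and its Smith normal form has invariant factors (1,1,1,1,1,1,1,1,1).

Boundary ∂_2: C_2 → C_1 sends each 2-simplex [p,q,r] to [q,r] − [p,r] + [p,q]. For instance
  ∂[5,8,9] = [8,9] − [5,9] + [5,8],
  ∂[2,8,9] = [8,9] − [2,9] + [2,8].
This gives a 19×9 integer matrix of rank 7; reducing to Smith normal form yields diagonal entries (1,1,1,1,1,1,1).

The boundary map ∂_3: C_3 → C_2 sends each 3-simplex σ to the alternating sum Σ_i (−1)^i (σ with its i-th vertex removed). For instance
  ∂[0,5,8,9] = [5,8,9] − [0,8,9] + [0,5,9] − [0,5,8],
  ∂[0,2,8,9] = [2,8,9] − [0,8,9] + [0,2,9] − [0,2,8].
The 9×2 boundary matrix has rank 2 and Smith normal form diag(1,1).

Computing H_k = (kernel of ∂_k) / (image of ∂_{k+1}):

  H_0: rank C_0 − rank ∂_1 = 10 − 9 = 1, and the invariant factors of ∂_1 are all 1, so H_0 = Z.
  H_1: rank ker ∂_1 − rank ∂_2 = (19 − 9) − 7 = 3, and the invariant factors of ∂_2 are all 1, so H_1 = Z^3.
  H_2: rank ker ∂_2 − rank ∂_3 = (9 − 7) − 2 = 0, and the invariant factors of ∂_3 are all 1, so H_2 = 0.
  H_3: rank ker ∂_3 − rank ∂_4 = (2 − 2) − 0 = 0, and there is no ∂_4, so H_3 = 0.

As a check, the Euler characteristic is 10 − 19 + 9 − 2 = -2, which agrees with 1 − 3 + 0 − 0 = -2.

H_0 ≅ Z,  H_1 ≅ Z^3,  H_2 = 0,  H_3 = 0.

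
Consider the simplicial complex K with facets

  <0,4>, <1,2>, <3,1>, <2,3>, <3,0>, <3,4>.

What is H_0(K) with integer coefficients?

H_0 ≅ Z.

Take the total order 0 < 1 < 2 < 3 < 4 on the vertex set. Then K (dimension 1) consists of the simplices:

  0-simplices (5): [0], [1], [2], [3], [4]
  1-simplices (6): [0,3], [0,4], [1,2], [1,3], [2,3], [3,4]

so the chain groups are C_0 ≅ Z^5, C_1 ≅ Z^6.

∂_1: C_1 → C_0 maps an edge to its endpoints' difference, ∂[p,q] = q − p.
As a 5×6 matrix over Z this has rank 4, with invariant factors (1,1,1,1).

Computing H_k = (kernel of ∂_k) / (image of ∂_{k+1}):

  H_0: rank C_0 − rank ∂_1 = 5 − 4 = 1, and the invariant factors of ∂_1 are all 1, so H_0 = Z.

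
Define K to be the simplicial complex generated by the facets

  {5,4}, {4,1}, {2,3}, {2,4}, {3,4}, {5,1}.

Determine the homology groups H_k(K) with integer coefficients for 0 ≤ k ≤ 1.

H_0 = Z,  H_1 = Z^2.

Fix the vertex order 1 < 2 < 3 < 4 < 5 and write every simplex with vertices in increasing order. Then dim K = 1 and the simplices of K are:

  0-simplices (5): [1], [2], [3], [4], [5]
  1-simplices (6): [1,4], [1,5], [2,3], [2,4], [3,4], [4,5]

Hence C_0 ≅ Z^5, C_1 ≅ Z^6.

∂_1: C_1 → C_0 is given by ∂[p,q] = [q] − [p]. For instance
  ∂[2,3] = [3] − [2].
This gives a 5×6 integer matrix of rank 4; reducing to Smith normal form yields diagonal entries (1,1,1,1).

Now H_k = ker ∂_k / im ∂_{k+1}, so:

  H_0: rank C_0 − rank ∂_1 = 5 − 4 = 1, and the invariant factors of ∂_1 are all 1, so H_0 ≅ Z.
  H_1: rank ker ∂_1 − rank ∂_2 = (6 − 4) − 0 = 2, and there is no ∂_2, so H_1 ≅ Z^2.

(K is a triangulation of a wedge of 2 circles.)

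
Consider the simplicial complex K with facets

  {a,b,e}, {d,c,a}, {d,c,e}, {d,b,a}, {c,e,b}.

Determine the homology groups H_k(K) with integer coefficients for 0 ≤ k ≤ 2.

We work with the vertex ordering a < b < c < d < e. The simplices of K, each written with vertices in increasing order, are:

  0-simplices (5): a, b, c, d, e
  1-simplices (10): ab, ac, ad, ae, bc, bd, be, cd, ce, de
  2-simplices (5): abd, abe, acd, bce, cde

Hence C_0 ≅ Z^5, C_1 ≅ Z^10, C_2 ≅ Z^5.

∂_1: C_1 → C_0 is given by ∂[p,q] = [q] − [p].
The 5×10 boundary matrix has rank 4 and Smith normal form diag(1,1,1,1).

Boundary ∂_2: C_2 → C_1 acts by ∂[p,q,r] = [q,r] − [p,r] + [p,q]. For instance
  ∂abe = be − ae + ab,
  ∂cde = de − ce + cd.
The resulting 10×5 matrix has rank 5, and its Smith normal form has invariant factors (1,1,1,1,1).

Computing H_k = (kernel of ∂_k) / (image of ∂_{k+1}):

  H_0: rank C_0 − rank ∂_1 = 5 − 4 = 1, and the invariant factors of ∂_1 are all 1, so H_0 = Z.
  H_1: rank ker ∂_1 − rank ∂_2 = (10 − 4) − 5 = 1, and the invariant factors of ∂_2 are all 1, so H_1 = Z.
  H_2: rank ker ∂_2 − rank ∂_3 = (5 − 5) − 0 = 0, and there is no ∂_3, so H_2 = 0.

H_0 ≅ Z,  H_1 ≅ Z,  H_2 = 0.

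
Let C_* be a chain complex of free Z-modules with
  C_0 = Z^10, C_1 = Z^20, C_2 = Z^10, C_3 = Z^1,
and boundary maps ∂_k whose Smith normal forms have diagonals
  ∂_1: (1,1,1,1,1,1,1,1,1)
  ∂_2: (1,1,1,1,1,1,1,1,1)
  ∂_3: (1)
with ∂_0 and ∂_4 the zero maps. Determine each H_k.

H_0: b_0 = 10 − 0 − 9 = 1; torsion from ∂_1 factors > 1: none. So H_0 = Z.
H_1: b_1 = 20 − 9 − 9 = 2; torsion from ∂_2 factors > 1: none. So H_1 = Z^2.
H_2: b_2 = 10 − 9 − 1 = 0; torsion from ∂_3 factors > 1: none. So H_2 = 0.
H_3: b_3 = 1 − 1 − 0 = 0; torsion from ∂_4 factors > 1: none. So H_3 = 0.

H_0 = Z,  H_1 = Z^2,  H_2 = 0,  H_3 = 0.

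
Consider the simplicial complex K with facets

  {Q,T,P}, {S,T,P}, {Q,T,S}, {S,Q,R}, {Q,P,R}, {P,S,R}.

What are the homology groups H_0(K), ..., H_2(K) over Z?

H_0 ≅ Z,  H_1 = 0,  H_2 ≅ Z.

Order the vertices as P < Q < R < S < T. Listing each simplex with vertices in this order, K has dimension 2 with simplices:

  0-simplices (5): P, Q, R, S, T
  1-simplices (9): PQ, PR, PS, PT, QR, QS, QT, RS, ST
  2-simplices (6): PQR, PQT, PRS, PST, QRS, QST

so the chain groups are C_0 ≅ Z^5, C_1 ≅ Z^9, C_2 ≅ Z^6.

∂_1: C_1 → C_0 is given by ∂[p,q] = [q] − [p].
The resulting 5×9 matrix has rank 4, and its Smith normal form has invariant factors (1,1,1,1).

∂_2: C_2 → C_1 maps a triangle to the signed sum of its edges. For instance
  ∂PQR = QR − PR + PQ,
  ∂PST = ST − PT + PS.
This gives a 9×6 integer matrix of rank 5; reducing to Smith normal form yields diagonal entries (1,1,1,1,1).

Now H_k = ker ∂_k / im ∂_{k+1}, so:

  H_0: rank C_0 − rank ∂_1 = 5 − 4 = 1, and the invariant factors of ∂_1 are all 1, so H_0 = Z.
  H_1: rank ker ∂_1 − rank ∂_2 = (9 − 4) − 5 = 0, and the invariant factors of ∂_2 are all 1, so H_1 = 0.
  H_2: rank ker ∂_2 − rank ∂_3 = (6 − 5) − 0 = 1, and there is no ∂_3, so H_2 = Z.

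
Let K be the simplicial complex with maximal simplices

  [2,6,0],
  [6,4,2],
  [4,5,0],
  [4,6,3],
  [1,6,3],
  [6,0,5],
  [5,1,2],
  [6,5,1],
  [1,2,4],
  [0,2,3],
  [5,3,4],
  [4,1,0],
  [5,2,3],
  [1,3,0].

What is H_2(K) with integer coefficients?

Take the total order 0 < 1 < 2 < 3 < 4 < 5 < 6 on the vertex set. Then K (dimension 2) consists of the simplices:

  0-simplices (7): [0], [1], [2], [3], [4], [5], [6]
  1-simplices (21): [0,1], [0,2], [0,3], [0,4], [0,5], [0,6], [1,2], [1,3], [1,4], [1,5], [1,6], [2,3], [2,4], [2,5], [2,6], [3,4], [3,5], [3,6], [4,5], [4,6], [5,6]
  2-simplices (14): [0,1,3], [0,1,4], [0,2,3], [0,2,6], [0,4,5], [0,5,6], [1,2,4], [1,2,5], [1,3,6], [1,5,6], [2,3,5], [2,4,6], [3,4,5], [3,4,6]

Hence C_0 ≅ Z^7, C_1 ≅ Z^21, C_2 ≅ Z^14.

The boundary map ∂_1: C_1 → C_0 is given by ∂[p,q] = [q] − [p]. For instance
  ∂[0,2] = [2] − [0].
As a 7×21 matrix over Z this has rank 6, with invariant factors (1,1,1,1,1,1).

Boundary ∂_2: C_2 → C_1 maps a triangle to the signed sum of its edges. For instance
  ∂[0,4,5] = [4,5] − [0,5] + [0,4],
  ∂[1,2,5] = [2,5] − [1,5] + [1,2].
This gives a 21×14 integer matrix of rank 13; reducing to Smith normal form yields diagonal entries (1,1,1,1,1,1,1,1,1,1,1,1,1).

Computing H_k = (kernel of ∂_k) / (image of ∂_{k+1}):

  H_2: rank ker ∂_2 − rank ∂_3 = (14 − 13) − 0 = 1, and there is no ∂_3, so H_2 ≅ Z.

H_2 = Z.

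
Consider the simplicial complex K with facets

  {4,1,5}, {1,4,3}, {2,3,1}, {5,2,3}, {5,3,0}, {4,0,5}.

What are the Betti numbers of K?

We work with the vertex ordering 0 < 1 < 2 < 3 < 4 < 5. The simplices of K, each written with vertices in increasing order, are:

  0-simplices (6): [0], [1], [2], [3], [4], [5]
  1-simplices (12): [0,3], [0,4], [0,5], [1,2], [1,3], [1,4], [1,5], [2,3], [2,5], [3,4], [3,5], [4,5]
  2-simplices (6): [0,3,5], [0,4,5], [1,2,3], [1,3,4], [1,4,5], [2,3,5]

giving chain groups C_0 ≅ Z^6, C_1 ≅ Z^12, C_2 ≅ Z^6.

∂_1: C_1 → C_0 sends each edge [p,q] (with p < q) to q − p.
This gives a 6×12 integer matrix of rank 5; reducing to Smith normal form yields diagonal entries (1,1,1,1,1).

The boundary map ∂_2: C_2 → C_1 acts by ∂[p,q,r] = [q,r] − [p,r] + [p,q]. For instance
  ∂[2,3,5] = [3,5] − [2,5] + [2,3],
  ∂[1,2,3] = [2,3] − [1,3] + [1,2].
The resulting 12×6 matrix has rank 6, and its Smith normal form has invariant factors (1,1,1,1,1,1).

From H_k ≅ ker(∂_k) / im(∂_{k+1}) we obtain:

  H_0: rank C_0 − rank ∂_1 = 6 − 5 = 1, and the invariant factors of ∂_1 are all 1, so H_0 ≅ Z.
  H_1: rank ker ∂_1 − rank ∂_2 = (12 − 5) − 6 = 1, and the invariant factors of ∂_2 are all 1, so H_1 ≅ Z.
  H_2: rank ker ∂_2 − rank ∂_3 = (6 − 6) − 0 = 0, and there is no ∂_3, so H_2 ≅ 0.

Hence the Betti numbers are b_0 = 1, b_1 = 1, b_2 = 0.

b_0 = 1, b_1 = 1, b_2 = 0.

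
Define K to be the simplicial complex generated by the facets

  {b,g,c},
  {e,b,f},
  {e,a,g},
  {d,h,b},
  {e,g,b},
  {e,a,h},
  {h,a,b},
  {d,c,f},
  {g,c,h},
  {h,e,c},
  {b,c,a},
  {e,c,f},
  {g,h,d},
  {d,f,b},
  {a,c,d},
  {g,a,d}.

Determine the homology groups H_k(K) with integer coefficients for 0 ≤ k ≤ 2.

K has 8 vertices, 24 edges, 16 triangles.
rank ∂_0 = 0, rank ∂_1 = 7 ⇒ b_0 = 8 − 0 − 7 = 1; all invariant factors of ∂_1 are 1 so no torsion. So H_0 ≅ Z.
rank ∂_1 = 7, rank ∂_2 = 15 ⇒ b_1 = 24 − 7 − 15 = 2; all invariant factors of ∂_2 are 1 so no torsion. So H_1 ≅ Z^2.
rank ∂_2 = 15, rank ∂_3 = 0 ⇒ b_2 = 16 − 15 − 0 = 1. So H_2 ≅ Z.

H_0 = Z,  H_1 = Z^2,  H_2 = Z.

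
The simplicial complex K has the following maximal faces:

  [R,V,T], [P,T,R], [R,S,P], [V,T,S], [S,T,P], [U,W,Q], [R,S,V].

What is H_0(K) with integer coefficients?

H_0 = Z^2.

K has 8 vertices, 12 edges, 7 triangles.
rank ∂_0 = 0, rank ∂_1 = 6 ⇒ b_0 = 8 − 0 − 6 = 2; all invariant factors of ∂_1 are 1 so no torsion. So H_0 ≅ Z^2.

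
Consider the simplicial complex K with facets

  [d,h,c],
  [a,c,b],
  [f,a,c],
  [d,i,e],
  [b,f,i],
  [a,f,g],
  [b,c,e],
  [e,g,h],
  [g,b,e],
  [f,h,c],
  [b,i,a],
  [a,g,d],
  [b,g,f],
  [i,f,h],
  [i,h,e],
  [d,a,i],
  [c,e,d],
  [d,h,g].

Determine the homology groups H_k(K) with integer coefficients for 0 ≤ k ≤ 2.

H_0 = Z,  H_1 = Z ⊕ Z/2Z,  H_2 = 0.

Fix the vertex order a < b < c < d < e < f < g < h < i and write every simplex with vertices in increasing order. Then dim K = 2 and the simplices of K are:

  0-simplices (9): a, b, c, d, e, f, g, h, i
  1-simplices (27): ab, ac, ad, af, ag, ai, bc, be, bf, bg, bi, cd, ce, cf, ch, de, dg, dh, di, eg, eh, ei, fg, fh, fi, gh, hi
  2-simplices (18): abc, abi, acf, adg, adi, afg, bce, beg, bfg, bfi, cde, cdh, cfh, dei, dgh, egh, ehi, fhi

giving chain groups C_0 ≅ Z^9, C_1 ≅ Z^27, C_2 ≅ Z^18.

Boundary ∂_1: C_1 → C_0 is given by ∂[p,q] = [q] − [p].
As a 9×27 matrix over Z this has rank 8, with invariant factors (1,1,1,1,1,1,1,1).

Boundary ∂_2: C_2 → C_1 maps a triangle to the signed sum of its edges. For instance
  ∂cfh = fh − ch + cf,
  ∂cdh = dh − ch + cd.
The resulting 27×18 matrix has rank 18, and its Smith normal form has invariant factors (1,1,1,1,1,1,1,1,1,1,1,1,1,1,1,1,1,2).

Computing H_k = (kernel of ∂_k) / (image of ∂_{k+1}):

  H_0: rank C_0 − rank ∂_1 = 9 − 8 = 1, and the invariant factors of ∂_1 are all 1, so H_0 ≅ Z.
  H_1: rank ker ∂_1 − rank ∂_2 = (27 − 8) − 18 = 1, and ∂_2 has invariant factor 2 > 1, so H_1 ≅ Z ⊕ Z/2Z.
  H_2: rank ker ∂_2 − rank ∂_3 = (18 − 18) − 0 = 0, and there is no ∂_3, so H_2 ≅ 0.

As a check, the Euler characteristic is 9 − 27 + 18 = 0, which agrees with 1 − 1 + 0 = 0.
(K is a triangulation of the Klein bottle.)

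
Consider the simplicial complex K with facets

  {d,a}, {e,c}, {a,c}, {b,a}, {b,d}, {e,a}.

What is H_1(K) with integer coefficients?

We work with the vertex ordering a < b < c < d < e. The simplices of K, each written with vertices in increasing order, are:

  0-simplices (5): a, b, c, d, e
  1-simplices (6): ab, ac, ad, ae, bd, ce

so the chain groups are C_0 ≅ Z^5, C_1 ≅ Z^6.

∂_1: C_1 → C_0 is given by ∂[p,q] = [q] − [p].
The resulting 5×6 matrix has rank 4, and its Smith normal form has invariant factors (1,1,1,1).

From H_k ≅ ker(∂_k) / im(∂_{k+1}) we obtain:

  H_1: rank ker ∂_1 − rank ∂_2 = (6 − 4) − 0 = 2, and there is no ∂_2, so H_1 ≅ Z^2.

H_1 = Z^2.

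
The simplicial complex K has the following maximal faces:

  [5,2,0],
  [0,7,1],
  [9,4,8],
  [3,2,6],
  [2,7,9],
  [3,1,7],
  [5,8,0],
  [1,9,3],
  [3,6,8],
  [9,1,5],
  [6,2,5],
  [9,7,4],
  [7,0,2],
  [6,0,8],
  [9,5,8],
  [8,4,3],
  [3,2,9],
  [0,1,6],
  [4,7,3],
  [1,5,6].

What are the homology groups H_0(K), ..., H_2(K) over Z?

H_0 ≅ Z,  H_1 ≅ Z ⊕ Z/2Z,  H_2 = 0.

Fix the vertex order 0 < 1 < 2 < 3 < 4 < 5 < 6 < 7 < 8 < 9 and write every simplex with vertices in increasing order. Then dim K = 2 and the simplices of K are:

  0-simplices (10): [0], [1], [2], [3], [4], [5], [6], [7], [8], [9]
  1-simplices (30): (30 of them)
  2-simplices (20): (20 of them)

Hence C_0 ≅ Z^10, C_1 ≅ Z^30, C_2 ≅ Z^20.

Boundary ∂_1: C_1 → C_0 maps an edge to its endpoints' difference, ∂[p,q] = q − p.
This gives a 10×30 integer matrix of rank 9; reducing to Smith normal form yields diagonal entries (1,1,1,1,1,1,1,1,1).

∂_2: C_2 → C_1 maps a triangle to the signed sum of its edges. For instance
  ∂[3,4,8] = [4,8] − [3,8] + [3,4],
  ∂[2,3,6] = [3,6] − [2,6] + [2,3].
This gives a 30×20 integer matrix of rank 20; reducing to Smith normal form yields diagonal entries (1,1,1,1,1,1,1,1,1,1,1,1,1,1,1,1,1,1,1,2).

Computing H_k = (kernel of ∂_k) / (image of ∂_{k+1}):

  H_0: rank C_0 − rank ∂_1 = 10 − 9 = 1, and the invariant factors of ∂_1 are all 1, so H_0 = Z.
  H_1: rank ker ∂_1 − rank ∂_2 = (30 − 9) − 20 = 1, and ∂_2 has invariant factor 2 > 1, so H_1 = Z ⊕ Z/2Z.
  H_2: rank ker ∂_2 − rank ∂_3 = (20 − 20) − 0 = 0, and there is no ∂_3, so H_2 = 0.

(K is a triangulation of the Klein bottle.)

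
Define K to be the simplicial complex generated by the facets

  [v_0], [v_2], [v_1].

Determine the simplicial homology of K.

We work with the vertex ordering v_0 < v_1 < v_2. The simplices of K, each written with vertices in increasing order, are:

  0-simplices (3): [v_0], [v_1], [v_2]

Hence C_0 ≅ Z^3.

Reading off H_k = ker ∂_k / im ∂_{k+1}:

  H_0: rank C_0 − rank ∂_1 = 3 − 0 = 3, and there is no ∂_1, so H_0 = Z^3.

(K is a triangulation of a set of 3 points.)

H_0 ≅ Z^3.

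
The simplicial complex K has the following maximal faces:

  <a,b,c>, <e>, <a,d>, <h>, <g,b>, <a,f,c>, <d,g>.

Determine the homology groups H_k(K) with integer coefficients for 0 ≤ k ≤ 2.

H_0 ≅ Z^3,  H_1 ≅ Z,  H_2 = 0.

We work with the vertex ordering a < b < c < d < e < f < g < h. The simplices of K, each written with vertices in increasing order, are:

  0-simplices (8): a, b, c, d, e, f, g, h
  1-simplices (8): ab, ac, ad, af, bc, bg, cf, dg
  2-simplices (2): abc, acf

so the chain groups are C_0 ≅ Z^8, C_1 ≅ Z^8, C_2 ≅ Z^2.

∂_1: C_1 → C_0 is given by ∂[p,q] = [q] − [p]. For instance
  ∂dg = g − d.
The 8×8 boundary matrix has rank 5 and Smith normal form diag(1,1,1,1,1).

Boundary ∂_2: C_2 → C_1 sends each 2-simplex [p,q,r] to [q,r] − [p,r] + [p,q]. For instance
  ∂abc = bc − ac + ab,
  ∂acf = cf − af + ac.
As a 8×2 matrix over Z this has rank 2, with invariant factors (1,1).

Reading off H_k = ker ∂_k / im ∂_{k+1}:

  H_0: rank C_0 − rank ∂_1 = 8 − 5 = 3, and the invariant factors of ∂_1 are all 1, so H_0 ≅ Z^3.
  H_1: rank ker ∂_1 − rank ∂_2 = (8 − 5) − 2 = 1, and the invariant factors of ∂_2 are all 1, so H_1 ≅ Z.
  H_2: rank ker ∂_2 − rank ∂_3 = (2 − 2) − 0 = 0, and there is no ∂_3, so H_2 ≅ 0.

As a check, the Euler characteristic is 8 − 8 + 2 = 2, which agrees with 3 − 1 + 0 = 2.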